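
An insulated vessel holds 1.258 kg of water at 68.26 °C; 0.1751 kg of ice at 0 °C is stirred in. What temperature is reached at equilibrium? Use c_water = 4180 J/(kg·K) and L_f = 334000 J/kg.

Heat gained plus heat lost sum to zero:
latent heat to melt: 0.1751×334000 = 58483; meltwater 0→T: 0.1751×4180×T = 731.92 T; water: 5258.4(T − 68.26)
5990.4 T = 358941 − 58483 = 300458
T ≈ 50.16 °C — above 0 °C, consistent with complete melting.

T_f ≈ 50.2 °C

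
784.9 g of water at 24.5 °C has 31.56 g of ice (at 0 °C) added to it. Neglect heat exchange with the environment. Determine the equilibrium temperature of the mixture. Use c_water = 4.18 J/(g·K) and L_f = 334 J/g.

T_f ≈ 20.5 °C

Energy balance with sensible and latent terms:
melt ice: 31.56×334 = 10541; meltwater 0→T: 31.56×4.18×T = 131.92 T; water cools: 784.9×4.18×(T − 24.5) = 3280.9(T − 24.5)
3412.8 T = 80382 − 10541 = 69841
T ≈ 20.46 °C — above 0 °C, consistent with complete melting.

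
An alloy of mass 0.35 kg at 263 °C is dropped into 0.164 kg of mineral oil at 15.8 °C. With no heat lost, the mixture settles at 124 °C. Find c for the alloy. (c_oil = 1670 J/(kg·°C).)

m_s c (T_s − T_f) = m_oil c_oil (T_f − T_0):
0.35×c×(263 − 124) = 0.164×1670×(124 − 15.8)
48.65 c = 29634  ⇒  c ≈ 609.1 J/(kg·°C)

c ≈ 609 J/(kg·°C)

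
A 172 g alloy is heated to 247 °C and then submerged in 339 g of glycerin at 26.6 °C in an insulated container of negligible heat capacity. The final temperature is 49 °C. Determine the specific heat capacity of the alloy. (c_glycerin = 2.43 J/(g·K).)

c ≈ 0.542 J/(g·K)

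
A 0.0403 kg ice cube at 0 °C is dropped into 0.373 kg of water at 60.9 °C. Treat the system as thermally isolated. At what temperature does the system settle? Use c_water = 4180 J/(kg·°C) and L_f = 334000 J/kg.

Net heat exchanged in the isolated system is zero:
fusion: m_ice L_f = 0.0403·334000 = 13460; warm the meltwater: 168.45 T; water cools: 0.373·4180·(T − 60.9) = 1559.1(T − 60.9)
1727.6 T = 94952 − 13460 = 81491
T ≈ 47.17 °C. Since T > 0 °C, the all-ice-melts assumption holds.

T_f ≈ 47.2 °C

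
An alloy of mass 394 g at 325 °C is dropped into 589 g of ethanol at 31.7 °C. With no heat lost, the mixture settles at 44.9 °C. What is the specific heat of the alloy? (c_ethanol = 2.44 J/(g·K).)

c ≈ 0.172 J/(g·K)

m_s c (T_s − T_f) = m_ethanol c_ethanol (T_f − T_0):
394×c×(325 − 44.9) = 589×2.44×(44.9 − 31.7)
110359 c = 18971  ⇒  c ≈ 0.1719 J/(g·K)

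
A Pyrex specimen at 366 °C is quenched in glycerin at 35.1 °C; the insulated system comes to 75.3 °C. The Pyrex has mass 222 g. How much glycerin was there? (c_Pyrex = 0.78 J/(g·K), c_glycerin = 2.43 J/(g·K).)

|Q_Pyrex| = |Q_glycerin|:
222·0.78·(366 − 75.3) = m·2.43·(75.3 − 35.1)
97.69 m = 50338  ⇒  m ≈ 515.3 g

m ≈ 515 g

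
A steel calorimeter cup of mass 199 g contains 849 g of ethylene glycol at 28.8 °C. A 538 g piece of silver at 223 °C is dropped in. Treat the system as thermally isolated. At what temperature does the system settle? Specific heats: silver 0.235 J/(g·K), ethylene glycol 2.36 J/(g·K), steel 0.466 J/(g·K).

T_f ≈ 39.8 °C

Taking heat into each body as positive, Σ m c ΔT = 0:
538×0.235×(T − 223) + 849×2.36×(T − 28.8) + 199×0.466×(T − 28.8) = 0
(126.43 + 2003.6 + 92.73) T = 126.43×223 + 2003.6×28.8 + 92.73×28.8
T = 88569 / 2222.8 = 39.8 °C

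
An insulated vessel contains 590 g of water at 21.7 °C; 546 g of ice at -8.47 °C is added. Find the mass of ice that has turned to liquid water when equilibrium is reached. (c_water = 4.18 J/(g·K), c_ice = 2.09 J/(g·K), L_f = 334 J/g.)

Cooling the water to 0 °C releases 590·4.18·21.7 = 53517 J.
Of that, 546·2.09·8.47 = 9665.5 J goes to bring the ice to 0 °C, leaving 43851 J.
Fully melting the ice requires m_ice L_f = 546·334 = 182364 J.
43851 J < 182364 J, so only part of the ice melts and the system sits at 0 °C.
m_melt = 43851 / L_f = 131.3 g.

m_melted ≈ 131 g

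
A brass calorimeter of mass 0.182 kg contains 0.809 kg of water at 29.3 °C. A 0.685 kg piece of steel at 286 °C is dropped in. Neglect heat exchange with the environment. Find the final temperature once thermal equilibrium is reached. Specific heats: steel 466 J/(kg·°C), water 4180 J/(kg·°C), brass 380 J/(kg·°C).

T_f ≈ 51.0 °C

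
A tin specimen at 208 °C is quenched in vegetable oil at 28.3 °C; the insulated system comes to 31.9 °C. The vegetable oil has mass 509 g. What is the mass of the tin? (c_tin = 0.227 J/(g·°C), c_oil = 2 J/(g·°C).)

m ≈ 91.7 g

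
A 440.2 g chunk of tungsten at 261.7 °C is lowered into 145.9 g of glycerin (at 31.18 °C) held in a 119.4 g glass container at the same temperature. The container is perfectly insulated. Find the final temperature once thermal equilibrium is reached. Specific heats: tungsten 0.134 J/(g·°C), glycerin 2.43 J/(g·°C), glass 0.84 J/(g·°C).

T_f is the heat-capacity-weighted average of the initial temperatures:
T_f = (58.99·261.7 + 354.54·31.18 + 100.3·31.18) / (58.99 + 354.54 + 100.3)
    = 29619 / 513.82 ≈ 57.64 °C

T_f ≈ 57.6 °C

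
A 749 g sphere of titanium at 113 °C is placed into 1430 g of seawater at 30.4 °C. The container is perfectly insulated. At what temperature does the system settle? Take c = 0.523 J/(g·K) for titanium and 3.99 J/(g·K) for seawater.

Heat gained plus heat lost sum to zero:
749·0.523·(T − 113) + 1430·3.99·(T − 30.4) = 0
(391.73 + 5705.7) T = 391.73·113 + 5705.7·30.4
T = 217718/6097.4 ≈ 35.71 °C

T_f ≈ 35.7 °C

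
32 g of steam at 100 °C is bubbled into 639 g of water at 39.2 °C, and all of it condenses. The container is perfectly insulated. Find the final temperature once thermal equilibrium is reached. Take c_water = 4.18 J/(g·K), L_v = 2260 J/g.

Let T be the final temperature. ΣQ_i = 0:
steam→water at 100 °C releases m L_v = 32·2260 = 72320
  condensed water 100 °C→T: 133.76(T − 100)
  water warms: 639·4.18·(T − 39.2) = 2671(T − 39.2)
2804.8 T = 72320 + 13376 + 104704 = 190400
T ≈ 67.88 °C, under the boiling point, so the assumption holds.

T_f ≈ 67.9 °C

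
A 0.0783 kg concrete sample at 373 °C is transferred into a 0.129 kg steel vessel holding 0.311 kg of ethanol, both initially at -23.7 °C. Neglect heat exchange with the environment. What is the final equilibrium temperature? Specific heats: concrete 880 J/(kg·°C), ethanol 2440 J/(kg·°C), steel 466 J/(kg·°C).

Energy conservation, ΣQ = 0:
0.0783×880×(T − 373) + 0.311×2440×(T − (-23.7)) + 0.129×466×(T − (-23.7)) = 0
68.9(T − 373) + 758.84(T − (-23.7)) + 60.11(T − (-23.7)) = 0
(68.9 + 758.84 + 60.11) T = 68.9×373 + 758.84×(-23.7) + 60.11×(-23.7)
T = 6292/887.86 ≈ 7.09 °C

T_f ≈ 7.1 °C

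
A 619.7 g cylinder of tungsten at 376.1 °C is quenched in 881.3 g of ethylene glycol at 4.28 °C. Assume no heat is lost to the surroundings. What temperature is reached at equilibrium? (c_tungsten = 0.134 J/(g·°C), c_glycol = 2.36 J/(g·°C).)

T_f ≈ 18.6 °C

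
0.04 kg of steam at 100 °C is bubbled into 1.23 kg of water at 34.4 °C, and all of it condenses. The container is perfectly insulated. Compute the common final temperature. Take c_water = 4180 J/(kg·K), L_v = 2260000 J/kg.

Energy conservation, ΣQ = 0:
condense steam: −0.04×2260000 = −90400
  condensate cools 100→T: 0.04×4180×(T − 100) = 167.2(T − 100)
  original water: 5141.4(T − 34.4)
5308.6 T = 90400 + 16720 + 176864 = 283984
T ≈ 53.50 °C — below 100 °C, confirming all the steam condensed.

T_f ≈ 53.5 °C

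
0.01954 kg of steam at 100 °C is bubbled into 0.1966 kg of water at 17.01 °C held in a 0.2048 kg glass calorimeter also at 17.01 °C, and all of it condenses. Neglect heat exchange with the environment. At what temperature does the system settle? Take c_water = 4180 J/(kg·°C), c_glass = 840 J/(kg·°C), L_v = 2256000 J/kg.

Sum of m c ΔT and latent-heat terms is zero:
steam→water at 100 °C releases m L_v = 0.01954×2256000 = 44082; condensed water 100 °C→T: 81.68(T − 100); water warms: 0.1966×4180×(T − 17.01) = 821.79(T − 17.01); glass cup: 0.2048×840×(T − 17.01) = 172.03(T − 17.01)
1075.5 T = 44082 + 8167.7 + 16905 = 69155
T ≈ 64.30 °C, under the boiling point, so the assumption holds.

T_f ≈ 64.3 °C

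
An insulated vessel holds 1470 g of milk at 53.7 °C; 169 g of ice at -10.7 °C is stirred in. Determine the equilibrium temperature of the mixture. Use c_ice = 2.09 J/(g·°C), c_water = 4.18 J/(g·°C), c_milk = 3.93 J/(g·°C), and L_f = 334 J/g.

Heat gained plus heat lost sum to zero:
warm ice to 0 °C: 169×2.09×(0 − (-10.7)) = 3779.3; melt ice: 169×334 = 56446; meltwater 0→T: 169×4.18×T = 706.42 T; milk: 5777.1(T − 53.7)
6483.5 T = 310230 − 60225 = 250005
T ≈ 38.56 °C — above 0 °C, consistent with complete melting.

T_f ≈ 38.6 °C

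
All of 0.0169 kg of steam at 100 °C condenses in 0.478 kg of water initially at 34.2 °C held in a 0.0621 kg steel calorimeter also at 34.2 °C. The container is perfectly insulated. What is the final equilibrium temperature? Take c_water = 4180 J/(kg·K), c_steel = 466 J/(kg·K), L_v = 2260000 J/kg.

T_f ≈ 54.6 °C

Conservation of energy gives ΣQ = 0:
steam→water at 100 °C releases m L_v = 0.0169·2260000 = 38194; condensed water 100 °C→T: 70.64(T − 100); original water: 1998(T − 34.2); cup: 28.94(T − 34.2)
2097.6 T = 38194 + 7064.2 + 69323 = 114581
T ≈ 54.62 °C (< 100 °C, so full condensation is consistent).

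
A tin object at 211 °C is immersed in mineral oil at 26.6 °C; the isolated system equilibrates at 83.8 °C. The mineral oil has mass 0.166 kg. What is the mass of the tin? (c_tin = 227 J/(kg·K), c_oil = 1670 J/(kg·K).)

Let T be the final temperature. ΣQ_i = 0:
m×227×(83.8 − 211) + 0.166×1670×(83.8 − 26.6) = 0
-28874 m = -15857
m = -15857/-28874 ≈ 0.5492 kg

m ≈ 0.549 kg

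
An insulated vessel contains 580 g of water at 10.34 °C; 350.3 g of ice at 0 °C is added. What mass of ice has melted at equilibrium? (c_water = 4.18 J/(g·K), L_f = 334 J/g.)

Cooling the water to 0 °C releases 580×4.18×10.34 = 25068 J.
To melt every bit of ice: 350.3×334 = 117000 J.
25068 J < 117000 J, so only part of the ice melts and the system sits at 0 °C.
m_melt = 25068 / L_f = 75.05 g.

m_melted ≈ 75.1 g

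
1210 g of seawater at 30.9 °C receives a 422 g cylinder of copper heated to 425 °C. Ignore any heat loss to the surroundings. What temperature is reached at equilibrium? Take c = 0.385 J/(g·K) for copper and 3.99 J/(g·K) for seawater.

T_f ≈ 43.7 °C

Set heat shed by the hot body equal to heat absorbed by the cold body:
422·0.385·(425 − T) = 1210·3.99·(T − 30.9)
162.47(425 − T) = 4827.9(T − 30.9)
4990.4 T = 218232  ⇒  T ≈ 43.73 °C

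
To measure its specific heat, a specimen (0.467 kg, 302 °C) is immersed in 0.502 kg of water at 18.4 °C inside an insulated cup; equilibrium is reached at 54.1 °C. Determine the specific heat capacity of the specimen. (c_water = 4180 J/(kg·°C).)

c ≈ 647 J/(kg·°C)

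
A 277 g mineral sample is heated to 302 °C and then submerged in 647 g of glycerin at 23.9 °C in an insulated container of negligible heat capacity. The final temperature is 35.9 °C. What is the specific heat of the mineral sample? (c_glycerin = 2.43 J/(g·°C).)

m_s c (T_s − T_f) = m_glycerin c_glycerin (T_f − T_0):
277×c×(302 − 35.9) = 647×2.43×(35.9 − 23.9)
73710 c = 18867  ⇒  c ≈ 0.256 J/(g·°C)

c ≈ 0.256 J/(g·°C)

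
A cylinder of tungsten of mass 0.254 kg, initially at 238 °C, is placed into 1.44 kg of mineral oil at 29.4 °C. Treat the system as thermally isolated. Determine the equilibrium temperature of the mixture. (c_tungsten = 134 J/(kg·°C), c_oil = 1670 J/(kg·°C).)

T_f ≈ 32.3 °C

With ΣQ=0 the equilibrium temperature is the m·c-weighted mean:
T_f = (34.04×238 + 2404.8×29.4) / (34.04 + 2404.8)
    = 78802 / 2438.8 ≈ 32.31 °C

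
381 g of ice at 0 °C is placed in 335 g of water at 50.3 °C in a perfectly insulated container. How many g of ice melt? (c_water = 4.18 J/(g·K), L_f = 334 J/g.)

m_melted ≈ 211 g

Cooling the water to 0 °C releases 335×4.18×50.3 = 70435 J.
To melt every bit of ice: 381×334 = 127254 J.
70435 J < 127254 J, so only part of the ice melts and the system sits at 0 °C.
m_melted×334 = 70435  ⇒  m_melted ≈ 210.9 g.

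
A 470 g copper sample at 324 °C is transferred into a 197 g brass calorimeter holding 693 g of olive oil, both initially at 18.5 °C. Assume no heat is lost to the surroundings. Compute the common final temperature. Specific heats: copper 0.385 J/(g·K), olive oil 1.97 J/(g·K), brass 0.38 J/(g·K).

T_f ≈ 52.6 °C

Conservation of energy gives ΣQ = 0:
470*0.385*(T − 324) + 693*1.97*(T − 18.5) + 197*0.38*(T − 18.5) = 0
(180.95 + 1365.2 + 74.86) T = 180.95*324 + 1365.2*18.5 + 74.86*18.5
T = 85269/1621 ≈ 52.60 °C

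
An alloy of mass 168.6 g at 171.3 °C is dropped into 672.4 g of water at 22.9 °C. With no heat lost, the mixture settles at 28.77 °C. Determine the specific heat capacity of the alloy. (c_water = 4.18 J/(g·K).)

c ≈ 0.687 J/(g·K)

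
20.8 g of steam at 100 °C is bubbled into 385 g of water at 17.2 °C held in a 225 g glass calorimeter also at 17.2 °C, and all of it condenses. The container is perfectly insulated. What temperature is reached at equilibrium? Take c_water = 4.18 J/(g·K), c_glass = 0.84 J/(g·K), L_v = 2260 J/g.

Heat gained plus heat lost sum to zero:
steam→water at 100 °C releases m L_v = 20.8×2260 = 47008; condensate cools 100→T: 20.8×4.18×(T − 100) = 86.94(T − 100); original water: 1609.3(T − 17.2); glass cup: 225×0.84×(T − 17.2) = 189(T − 17.2)
1885.2 T = 47008 + 8694.4 + 30931 = 86633
T ≈ 45.95 °C (< 100 °C, so full condensation is consistent).

T_f ≈ 46.0 °C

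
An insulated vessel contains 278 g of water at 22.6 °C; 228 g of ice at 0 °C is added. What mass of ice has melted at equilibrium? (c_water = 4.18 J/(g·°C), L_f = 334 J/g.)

Cooling the water to 0 °C releases 278×4.18×22.6 = 26262 J.
Fully melting the ice requires m_ice L_f = 228×334 = 76152 J.
26262 J < 76152 J, so only part of the ice melts and the system sits at 0 °C.
Mass melted = 26262/334 ≈ 78.63 g.

m_melted ≈ 78.6 g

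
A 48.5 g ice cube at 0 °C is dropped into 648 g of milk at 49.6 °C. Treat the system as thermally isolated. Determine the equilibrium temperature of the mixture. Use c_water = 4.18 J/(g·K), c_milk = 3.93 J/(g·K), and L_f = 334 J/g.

Net heat exchanged in the isolated system is zero:
melt ice: 48.5·334 = 16199; warm the meltwater: 202.73 T; milk cools: 648·3.93·(T − 49.6) = 2546.6(T − 49.6)
2749.4 T = 126313 − 16199 = 110114
T ≈ 40.05 °C — above 0 °C, consistent with complete melting.

T_f ≈ 40.1 °C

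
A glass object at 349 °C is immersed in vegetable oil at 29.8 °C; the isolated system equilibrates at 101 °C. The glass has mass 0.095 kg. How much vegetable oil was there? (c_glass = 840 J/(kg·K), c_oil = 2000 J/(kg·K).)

Heat lost by the glass = heat gained by the oil:
0.095·840·(349 − 101) = m·2000·(101 − 29.8)
142400 m = 19790  ⇒  m ≈ 0.139 kg

m ≈ 0.139 kg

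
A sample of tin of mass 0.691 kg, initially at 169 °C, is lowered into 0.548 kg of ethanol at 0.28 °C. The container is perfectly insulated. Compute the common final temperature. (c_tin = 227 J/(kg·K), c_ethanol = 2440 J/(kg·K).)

Let T be the final temperature. ΣQ_i = 0:
0.691×227×(T − 169) + 0.548×2440×(T − 0.28) = 0
1494 T = 26883
T = 26883/1494 ≈ 17.99 °C

T_f ≈ 18.0 °C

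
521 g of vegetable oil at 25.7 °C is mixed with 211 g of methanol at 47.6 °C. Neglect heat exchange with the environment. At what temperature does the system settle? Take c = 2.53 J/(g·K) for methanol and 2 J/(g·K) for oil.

Heat lost by the methanol equals heat gained by the oil:
211·2.53·(47.6 − T) = 521·2·(T − 25.7)
533.83(47.6 − T) = 1042(T − 25.7)
1575.8 T = 52190  ⇒  T ≈ 33.12 °C

T_f ≈ 33.1 °C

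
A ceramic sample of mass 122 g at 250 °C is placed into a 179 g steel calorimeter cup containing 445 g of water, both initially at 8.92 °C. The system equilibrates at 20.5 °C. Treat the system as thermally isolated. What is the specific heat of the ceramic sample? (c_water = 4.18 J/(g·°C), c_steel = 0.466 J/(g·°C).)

c ≈ 0.804 J/(g·°C)

Heat gained plus heat lost sum to zero:
122·c·(20.5 − 250) + 445·4.18·(20.5 − 8.92) + 179·0.466·(20.5 − 8.92) = 0
-27999 c = -22506
c = -22506/-27999 ≈ 0.8038 J/(g·°C)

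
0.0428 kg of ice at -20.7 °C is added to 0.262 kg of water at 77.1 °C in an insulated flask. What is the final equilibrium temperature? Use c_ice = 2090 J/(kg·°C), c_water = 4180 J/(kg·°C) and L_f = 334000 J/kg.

T_f ≈ 53.6 °C

Let T be the final temperature. ΣQ_i = 0:
warm ice to 0 °C: 0.0428·2090·(0 − (-20.7)) = 1851.7
  melt ice: 0.0428·334000 = 14295
  warm the meltwater: 178.9 T
  water: 1095.2(T − 77.1)
1274.1 T = 84437 − 16147 = 68290
T ≈ 53.60 °C — above 0 °C, consistent with complete melting.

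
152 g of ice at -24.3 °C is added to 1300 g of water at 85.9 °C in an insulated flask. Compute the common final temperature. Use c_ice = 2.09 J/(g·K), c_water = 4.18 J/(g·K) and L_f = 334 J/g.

Net heat exchanged in the isolated system is zero:
ice -24.3→0 °C: 152·2.09·24.3 = 7719.6; latent heat to melt: 152·334 = 50768; meltwater 0→T: 152·4.18·T = 635.36 T; water cools: 1300·4.18·(T − 85.9) = 5434(T − 85.9)
6069.4 T = 466781 − 58488 = 408293
T ≈ 67.27 °C — above 0 °C, consistent with complete melting.

T_f ≈ 67.3 °C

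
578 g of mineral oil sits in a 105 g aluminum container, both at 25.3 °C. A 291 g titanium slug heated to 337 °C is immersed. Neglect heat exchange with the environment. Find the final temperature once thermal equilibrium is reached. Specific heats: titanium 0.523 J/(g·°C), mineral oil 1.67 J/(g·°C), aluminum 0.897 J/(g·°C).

T_f ≈ 64.5 °C

Heat gained plus heat lost sum to zero:
291*0.523*(T − 337) + 578*1.67*(T − 25.3) + 105*0.897*(T − 25.3) = 0
1211.6 T = 78093
T ≈ 64.45 °C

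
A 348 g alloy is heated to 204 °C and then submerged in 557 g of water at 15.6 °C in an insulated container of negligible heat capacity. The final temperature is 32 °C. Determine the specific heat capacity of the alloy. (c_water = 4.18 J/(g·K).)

c ≈ 0.638 J/(g·K)

Let T be the final temperature. ΣQ_i = 0:
348×c×(32 − 204) + 557×4.18×(32 − 15.6) = 0
-59856 c = -38183
c = -38183/-59856 ≈ 0.6379 J/(g·K)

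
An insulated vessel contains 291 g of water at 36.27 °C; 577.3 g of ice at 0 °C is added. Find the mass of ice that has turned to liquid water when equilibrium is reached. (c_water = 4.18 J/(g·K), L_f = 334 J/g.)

Water can give up m c ΔT = 291·4.18·36.27 = 44118 J before reaching 0 °C.
Fully melting the ice requires m_ice L_f = 577.3·334 = 192818 J.
That's not enough to melt it all — equilibrium is at 0 °C with ice remaining.
m_melted·334 = 44118  ⇒  m_melted ≈ 132.1 g.

m_melted ≈ 132 g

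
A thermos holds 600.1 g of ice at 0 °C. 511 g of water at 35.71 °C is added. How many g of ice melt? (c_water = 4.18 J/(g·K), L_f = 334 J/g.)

Heat available from the water dropping to 0 °C: 511×4.18×35.71 = 76276 J.
To melt every bit of ice: 600.1×334 = 200433 J.
That's not enough to melt it all — equilibrium is at 0 °C with ice remaining.
m_melt = 76276 / L_f = 228.4 g.

m_melted ≈ 228 g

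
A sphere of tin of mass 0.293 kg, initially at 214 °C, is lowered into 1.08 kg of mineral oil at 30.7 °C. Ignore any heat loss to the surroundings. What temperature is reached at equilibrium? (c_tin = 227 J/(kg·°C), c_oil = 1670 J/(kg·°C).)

T_f ≈ 37.2 °C

Set heat shed by the hot body equal to heat absorbed by the cold body:
0.293*227*(214 − T) = 1.08*1670*(T − 30.7)
66.51(214 − T) = 1803.6(T − 30.7)
1870.1 T = 69604  ⇒  T ≈ 37.22 °C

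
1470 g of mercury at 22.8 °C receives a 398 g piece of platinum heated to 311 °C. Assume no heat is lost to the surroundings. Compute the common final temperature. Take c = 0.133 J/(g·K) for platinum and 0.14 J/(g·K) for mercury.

Net heat exchanged in the isolated system is zero:
398*0.133*(T − 311) + 1470*0.14*(T − 22.8) = 0
52.93(T − 311) + 205.8(T − 22.8) = 0
258.73 T = 21155
T ≈ 81.76 °C

T_f ≈ 81.8 °C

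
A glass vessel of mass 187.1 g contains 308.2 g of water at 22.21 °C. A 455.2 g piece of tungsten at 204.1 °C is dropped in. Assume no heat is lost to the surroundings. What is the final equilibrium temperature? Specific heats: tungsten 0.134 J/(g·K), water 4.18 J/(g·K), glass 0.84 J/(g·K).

With ΣQ=0 the equilibrium temperature is the m·c-weighted mean:
T_f = (61·204.1 + 1288.3·22.21 + 157.16·22.21) / (61 + 1288.3 + 157.16)
    = 44553 / 1506.4 ≈ 29.57 °C

T_f ≈ 29.6 °C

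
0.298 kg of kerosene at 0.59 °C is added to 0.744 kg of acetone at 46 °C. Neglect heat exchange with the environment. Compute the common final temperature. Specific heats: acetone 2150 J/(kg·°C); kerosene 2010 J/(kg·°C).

T_f ≈ 33.6 °C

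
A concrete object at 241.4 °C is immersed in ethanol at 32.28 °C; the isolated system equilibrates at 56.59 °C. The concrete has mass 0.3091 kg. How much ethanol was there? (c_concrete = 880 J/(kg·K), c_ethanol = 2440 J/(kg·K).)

m ≈ 0.847 kg

Let T be the final temperature. ΣQ_i = 0:
0.3091·880·(56.59 − 241.4) + m·2440·(56.59 − 32.28) = 0
59316 m = 50270
m = 50270/59316 ≈ 0.8475 kg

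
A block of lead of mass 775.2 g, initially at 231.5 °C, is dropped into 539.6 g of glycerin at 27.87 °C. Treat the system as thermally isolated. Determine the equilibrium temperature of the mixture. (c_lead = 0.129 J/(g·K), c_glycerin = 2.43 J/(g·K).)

T_f ≈ 42.3 °C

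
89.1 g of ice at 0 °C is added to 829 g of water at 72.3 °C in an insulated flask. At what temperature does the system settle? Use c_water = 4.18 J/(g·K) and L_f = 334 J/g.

Energy balance with sensible and latent terms:
melt ice: 89.1×334 = 29759; warm the meltwater: 372.44 T; water: 3465.2(T − 72.3)
3837.7 T = 250535 − 29759 = 220776
T ≈ 57.53 °C — above 0 °C, consistent with complete melting.

T_f ≈ 57.5 °C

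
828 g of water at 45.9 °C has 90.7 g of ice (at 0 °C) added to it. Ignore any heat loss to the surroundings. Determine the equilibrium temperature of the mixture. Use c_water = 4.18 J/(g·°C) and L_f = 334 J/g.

Energy conservation, ΣQ = 0:
fusion: m_ice L_f = 90.7·334 = 30294
  meltwater 0→T: 90.7·4.18·T = 379.13 T
  water: 3461(T − 45.9)
3840.2 T = 158862 − 30294 = 128568
T ≈ 33.48 °C (positive, so assuming full melt was valid).

T_f ≈ 33.5 °C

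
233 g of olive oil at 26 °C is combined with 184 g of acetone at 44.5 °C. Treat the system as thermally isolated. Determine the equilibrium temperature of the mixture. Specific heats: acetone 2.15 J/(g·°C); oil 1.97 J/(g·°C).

T_f ≈ 34.6 °C

Taking heat into each body as positive, Σ m c ΔT = 0:
184×2.15×(T − 44.5) + 233×1.97×(T − 26) = 0
395.6(T − 44.5) + 459.01(T − 26) = 0
(395.6 + 459.01) T = 395.6×44.5 + 459.01×26
T = 29538 / 854.61 = 34.6 °C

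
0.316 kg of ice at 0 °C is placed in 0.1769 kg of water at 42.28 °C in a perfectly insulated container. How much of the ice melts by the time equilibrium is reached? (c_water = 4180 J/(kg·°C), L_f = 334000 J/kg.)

Heat available from the water dropping to 0 °C: 0.1769·4180·42.28 = 31264 J.
Fully melting the ice requires m_ice L_f = 0.316·334000 = 105544 J.
Since 31264 < 105544 J, not all the ice melts; equilibrium is at 0 °C.
m_melt = 31264 / L_f = 0.0936 kg.

m_melted ≈ 0.0936 kg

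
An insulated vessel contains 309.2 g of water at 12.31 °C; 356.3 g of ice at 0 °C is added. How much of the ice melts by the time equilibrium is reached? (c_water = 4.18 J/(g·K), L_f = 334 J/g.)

m_melted ≈ 47.6 g

Water can give up m c ΔT = 309.2×4.18×12.31 = 15910 J before reaching 0 °C.
Melting all 356.3 g of ice would need 356.3×334 = 119004 J.
Since 15910 < 119004 J, not all the ice melts; equilibrium is at 0 °C.
m_melt = 15910 / L_f = 47.64 g.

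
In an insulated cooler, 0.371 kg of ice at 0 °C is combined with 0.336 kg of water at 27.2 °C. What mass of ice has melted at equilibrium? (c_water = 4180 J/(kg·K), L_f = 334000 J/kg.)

m_melted ≈ 0.114 kg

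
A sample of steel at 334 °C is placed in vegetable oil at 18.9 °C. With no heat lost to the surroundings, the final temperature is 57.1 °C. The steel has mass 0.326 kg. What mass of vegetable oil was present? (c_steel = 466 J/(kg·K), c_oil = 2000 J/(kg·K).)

m ≈ 0.551 kg

Heat lost by the steel = heat gained by the oil:
0.326·466·(334 − 57.1) = m·2000·(57.1 − 18.9)
76400 m = 42066  ⇒  m ≈ 0.5506 kg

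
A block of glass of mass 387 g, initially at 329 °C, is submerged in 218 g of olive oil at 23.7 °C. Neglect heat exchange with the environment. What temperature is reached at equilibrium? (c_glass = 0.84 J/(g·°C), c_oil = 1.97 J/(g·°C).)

T_f ≈ 155.2 °C

With ΣQ=0 the equilibrium temperature is the m·c-weighted mean:
T_f = (325.08*329 + 429.46*23.7) / (325.08 + 429.46)
    = 117130 / 754.54 ≈ 155.23 °C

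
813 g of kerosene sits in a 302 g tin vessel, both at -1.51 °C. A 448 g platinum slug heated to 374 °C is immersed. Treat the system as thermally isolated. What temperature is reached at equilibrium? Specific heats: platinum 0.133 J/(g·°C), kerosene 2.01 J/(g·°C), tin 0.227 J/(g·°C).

Heat gained plus heat lost sum to zero:
448·0.133·(T − 374) + 813·2.01·(T − (-1.51)) + 302·0.227·(T − (-1.51)) = 0
59.58(T − 374) + 1634.1(T − (-1.51)) + 68.55(T − (-1.51)) = 0
(59.58 + 1634.1 + 68.55) T = 59.58·374 + 1634.1·(-1.51) + 68.55·(-1.51)
T = 19713 / 1762.3 = 11.2 °C

T_f ≈ 11.2 °C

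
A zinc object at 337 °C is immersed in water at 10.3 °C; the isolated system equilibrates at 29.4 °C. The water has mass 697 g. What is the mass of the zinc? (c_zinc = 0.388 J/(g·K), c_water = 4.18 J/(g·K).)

m ≈ 466 g

Setting the total heat transfer to zero:
m·0.388·(29.4 − 337) + 697·4.18·(29.4 − 10.3) = 0
-119.35 m = -55647
m = -55647/-119.35 ≈ 466.3 g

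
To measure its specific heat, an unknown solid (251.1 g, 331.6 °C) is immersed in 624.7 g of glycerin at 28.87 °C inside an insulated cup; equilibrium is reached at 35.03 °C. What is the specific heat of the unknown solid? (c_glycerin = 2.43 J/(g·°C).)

Energy conservation, ΣQ = 0:
251.1×c×(35.03 − 331.6) + 624.7×2.43×(35.03 − 28.87) = 0
-74469 c = -9351
c = -9351/-74469 ≈ 0.1256 J/(g·°C)

c ≈ 0.126 J/(g·°C)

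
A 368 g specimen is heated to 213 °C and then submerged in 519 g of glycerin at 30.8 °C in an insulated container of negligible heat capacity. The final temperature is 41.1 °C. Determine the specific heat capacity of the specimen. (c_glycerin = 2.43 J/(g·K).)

c ≈ 0.205 J/(g·K)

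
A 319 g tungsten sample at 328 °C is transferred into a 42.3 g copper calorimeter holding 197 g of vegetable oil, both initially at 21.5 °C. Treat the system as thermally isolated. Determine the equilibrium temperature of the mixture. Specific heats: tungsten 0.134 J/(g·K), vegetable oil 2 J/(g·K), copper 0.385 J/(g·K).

Setting the total heat transfer to zero:
319·0.134·(T − 328) + 197·2·(T − 21.5) + 42.3·0.385·(T − 21.5) = 0
42.75(T − 328) + 394(T − 21.5) + 16.29(T − 21.5) = 0
453.03 T = 22842
T = 22842/453.03 ≈ 50.42 °C

T_f ≈ 50.4 °C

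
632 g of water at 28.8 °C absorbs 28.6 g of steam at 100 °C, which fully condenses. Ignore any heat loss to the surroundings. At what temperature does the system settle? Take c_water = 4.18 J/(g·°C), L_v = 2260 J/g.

Sum of m c ΔT and latent-heat terms is zero:
latent heat released on condensation: 28.6×2260 = 64636
  condensate cools 100→T: 28.6×4.18×(T − 100) = 119.55(T − 100)
  water warms: 632×4.18×(T − 28.8) = 2641.8(T − 28.8)
2761.3 T = 64636 + 11955 + 76083 = 152673
T ≈ 55.29 °C (< 100 °C, so full condensation is consistent).

T_f ≈ 55.3 °C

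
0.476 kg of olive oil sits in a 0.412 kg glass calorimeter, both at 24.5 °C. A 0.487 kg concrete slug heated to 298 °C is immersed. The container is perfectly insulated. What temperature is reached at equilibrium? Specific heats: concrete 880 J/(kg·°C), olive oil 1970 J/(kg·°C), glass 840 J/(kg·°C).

T_f ≈ 93.0 °C

Taking heat into each body as positive, Σ m c ΔT = 0:
0.487×880×(T − 298) + 0.476×1970×(T − 24.5) + 0.412×840×(T − 24.5) = 0
(428.56 + 937.72 + 346.08) T = 428.56×298 + 937.72×24.5 + 346.08×24.5
T = 159164 / 1712.4 = 93 °C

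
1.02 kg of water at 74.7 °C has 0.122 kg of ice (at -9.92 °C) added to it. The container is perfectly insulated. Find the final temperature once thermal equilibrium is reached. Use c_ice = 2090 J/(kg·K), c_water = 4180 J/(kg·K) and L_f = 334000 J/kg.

T_f ≈ 57.7 °C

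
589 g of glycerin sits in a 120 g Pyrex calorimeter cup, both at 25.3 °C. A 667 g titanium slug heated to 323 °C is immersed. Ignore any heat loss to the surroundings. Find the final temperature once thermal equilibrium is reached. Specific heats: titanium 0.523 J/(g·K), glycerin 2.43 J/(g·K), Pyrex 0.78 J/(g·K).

T_f ≈ 80.7 °C

With ΣQ=0 the equilibrium temperature is the m·c-weighted mean:
T_f = (348.84·323 + 1431.3·25.3 + 93.6·25.3) / (348.84 + 1431.3 + 93.6)
    = 151255 / 1873.7 ≈ 80.72 °C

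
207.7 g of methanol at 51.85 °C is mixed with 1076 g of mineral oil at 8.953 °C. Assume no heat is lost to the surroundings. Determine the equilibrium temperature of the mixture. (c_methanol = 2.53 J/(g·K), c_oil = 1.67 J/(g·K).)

T_f ≈ 18.7 °C

Heat lost by the methanol equals heat gained by the oil:
207.7*2.53*(51.85 − T) = 1076*1.67*(T − 8.953)
525.48(51.85 − T) = 1796.9(T − 8.953)
2322.4 T = 43334  ⇒  T ≈ 18.66 °C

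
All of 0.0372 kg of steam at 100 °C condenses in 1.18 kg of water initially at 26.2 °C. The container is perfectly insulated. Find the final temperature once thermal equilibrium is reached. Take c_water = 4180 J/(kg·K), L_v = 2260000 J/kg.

Let T be the final temperature. ΣQ_i = 0:
steam→water at 100 °C releases m L_v = 0.0372·2260000 = 84072
  condensate cools 100→T: 0.0372·4180·(T − 100) = 155.5(T − 100)
  original water: 4932.4(T − 26.2)
5087.9 T = 84072 + 15550 + 129229 = 228850
T ≈ 44.98 °C, under the boiling point, so the assumption holds.

T_f ≈ 45.0 °C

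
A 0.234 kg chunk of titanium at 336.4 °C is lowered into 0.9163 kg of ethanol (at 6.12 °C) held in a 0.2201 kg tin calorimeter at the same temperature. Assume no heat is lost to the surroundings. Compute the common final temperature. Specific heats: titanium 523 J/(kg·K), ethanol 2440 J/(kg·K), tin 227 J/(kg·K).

T_f ≈ 22.9 °C

Energy conservation, ΣQ = 0:
0.234·523·(T − 336.4) + 0.9163·2440·(T − 6.12) + 0.2201·227·(T − 6.12) = 0
2408.1 T = 55158
T ≈ 22.91 °C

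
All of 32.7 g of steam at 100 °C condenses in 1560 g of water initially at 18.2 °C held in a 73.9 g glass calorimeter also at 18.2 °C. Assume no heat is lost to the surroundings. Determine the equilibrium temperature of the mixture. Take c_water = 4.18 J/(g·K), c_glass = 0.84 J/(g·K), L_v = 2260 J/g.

Heat gained plus heat lost sum to zero:
steam→water at 100 °C releases m L_v = 32.7×2260 = 73902; condensed water 100 °C→T: 136.69(T − 100); original water: 6520.8(T − 18.2); glass cup: 73.9×0.84×(T − 18.2) = 62.08(T − 18.2)
6719.6 T = 73902 + 13669 + 119808 = 207379
T ≈ 30.86 °C (< 100 °C, so full condensation is consistent).

T_f ≈ 30.9 °C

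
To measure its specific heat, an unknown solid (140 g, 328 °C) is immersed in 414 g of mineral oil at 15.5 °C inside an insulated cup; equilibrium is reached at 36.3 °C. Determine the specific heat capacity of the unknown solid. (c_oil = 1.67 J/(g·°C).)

m_s c (T_s − T_f) = m_oil c_oil (T_f − T_0):
140×c×(328 − 36.3) = 414×1.67×(36.3 − 15.5)
40838 c = 14381  ⇒  c ≈ 0.3521 J/(g·°C)

c ≈ 0.352 J/(g·°C)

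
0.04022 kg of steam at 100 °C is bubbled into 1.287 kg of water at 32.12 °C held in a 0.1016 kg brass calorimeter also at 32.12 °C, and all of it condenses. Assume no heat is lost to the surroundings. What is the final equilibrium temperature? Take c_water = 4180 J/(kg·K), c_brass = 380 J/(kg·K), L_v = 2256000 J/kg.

T_f ≈ 50.4 °C

Heat gained plus heat lost sum to zero:
condense steam: −0.04022·2256000 = −90736; condensate cools 100→T: 0.04022·4180·(T − 100) = 168.12(T − 100); original water: 5379.7(T − 32.12); brass cup: 0.1016·380·(T − 32.12) = 38.61(T − 32.12)
5586.4 T = 90736 + 16812 + 174035 = 281583
T ≈ 50.41 °C, under the boiling point, so the assumption holds.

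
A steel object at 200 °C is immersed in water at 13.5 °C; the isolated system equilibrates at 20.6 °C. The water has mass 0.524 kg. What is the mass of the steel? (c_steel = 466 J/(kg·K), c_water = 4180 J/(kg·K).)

m ≈ 0.186 kg

Heat lost by the steel = heat gained by the water:
m×466×(200 − 20.6) = 0.524×4180×(20.6 − 13.5)
83600 m = 15551  ⇒  m ≈ 0.186 kg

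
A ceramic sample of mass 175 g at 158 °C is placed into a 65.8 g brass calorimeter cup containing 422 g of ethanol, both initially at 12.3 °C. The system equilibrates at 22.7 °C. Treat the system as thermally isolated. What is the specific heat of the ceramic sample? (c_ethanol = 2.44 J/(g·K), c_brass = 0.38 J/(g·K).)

c ≈ 0.463 J/(g·K)

Energy conservation, ΣQ = 0:
175×c×(22.7 − 158) + 422×2.44×(22.7 − 12.3) + 65.8×0.38×(22.7 − 12.3) = 0
-23678 c = -10969
c = -10969/-23678 ≈ 0.4633 J/(g·K)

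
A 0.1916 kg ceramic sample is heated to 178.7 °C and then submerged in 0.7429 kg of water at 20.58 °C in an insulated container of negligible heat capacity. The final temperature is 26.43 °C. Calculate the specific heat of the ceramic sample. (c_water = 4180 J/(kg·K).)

m_s c (T_s − T_f) = m_water c_water (T_f − T_0):
0.1916×c×(178.7 − 26.43) = 0.7429×4180×(26.43 − 20.58)
29.17 c = 18166  ⇒  c ≈ 622.7 J/(kg·K)

c ≈ 623 J/(kg·K)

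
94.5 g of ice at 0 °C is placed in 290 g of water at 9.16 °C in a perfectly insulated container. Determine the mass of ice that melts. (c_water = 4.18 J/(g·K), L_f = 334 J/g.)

m_melted ≈ 33.2 g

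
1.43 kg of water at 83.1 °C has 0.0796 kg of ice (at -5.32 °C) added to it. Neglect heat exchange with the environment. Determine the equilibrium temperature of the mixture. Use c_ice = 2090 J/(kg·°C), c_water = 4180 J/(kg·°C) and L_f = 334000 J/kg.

T_f ≈ 74.4 °C

Conservation of energy gives ΣQ = 0:
ice -5.32→0 °C: 0.0796·2090·5.32 = 885.06
  melt ice: 0.0796·334000 = 26586
  meltwater 0→T: 0.0796·4180·T = 332.73 T
  water cools: 1.43·4180·(T − 83.1) = 5977.4(T − 83.1)
6310.1 T = 496722 − 27471 = 469250
T ≈ 74.36 °C — above 0 °C, consistent with complete melting.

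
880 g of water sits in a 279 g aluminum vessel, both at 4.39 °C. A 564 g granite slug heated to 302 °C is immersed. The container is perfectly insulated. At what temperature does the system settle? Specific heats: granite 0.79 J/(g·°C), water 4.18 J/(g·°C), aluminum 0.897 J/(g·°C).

Conservation of energy gives ΣQ = 0:
564*0.79*(T − 302) + 880*4.18*(T − 4.39) + 279*0.897*(T − 4.39) = 0
(445.56 + 3678.4 + 250.26) T = 445.56*302 + 3678.4*4.39 + 250.26*4.39
T ≈ 34.70 °C

T_f ≈ 34.7 °C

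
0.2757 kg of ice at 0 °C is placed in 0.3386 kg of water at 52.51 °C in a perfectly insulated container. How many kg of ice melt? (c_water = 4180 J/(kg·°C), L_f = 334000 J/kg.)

Cooling the water to 0 °C releases 0.3386·4180·52.51 = 74320 J.
To melt every bit of ice: 0.2757·334000 = 92084 J.
Since 74320 < 92084 J, not all the ice melts; equilibrium is at 0 °C.
m_melted·334000 = 74320  ⇒  m_melted ≈ 0.2225 kg.

m_melted ≈ 0.223 kg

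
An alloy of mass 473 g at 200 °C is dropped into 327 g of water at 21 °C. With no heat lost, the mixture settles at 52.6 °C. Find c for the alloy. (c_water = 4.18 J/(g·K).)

m_s c (T_s − T_f) = m_water c_water (T_f − T_0):
473·c·(200 − 52.6) = 327·4.18·(52.6 − 21)
69720 c = 43193  ⇒  c ≈ 0.6195 J/(g·K)

c ≈ 0.62 J/(g·K)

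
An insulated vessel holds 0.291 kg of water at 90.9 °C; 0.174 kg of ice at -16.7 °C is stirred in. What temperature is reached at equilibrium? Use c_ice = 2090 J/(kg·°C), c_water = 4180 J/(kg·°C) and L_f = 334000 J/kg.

T_f ≈ 23.9 °C

Heat gained plus heat lost sum to zero:
warm ice to 0 °C: 0.174·2090·(0 − (-16.7)) = 6073.1
  melt ice: 0.174·334000 = 58116
  warm the meltwater: 727.32 T
  water: 1216.4(T − 90.9)
1943.7 T = 110569 − 64189 = 46380
T ≈ 23.86 °C. Since T > 0 °C, the all-ice-melts assumption holds.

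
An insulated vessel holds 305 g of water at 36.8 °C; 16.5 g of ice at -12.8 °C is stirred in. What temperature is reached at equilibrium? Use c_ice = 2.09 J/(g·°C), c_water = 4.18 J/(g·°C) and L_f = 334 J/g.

T_f ≈ 30.5 °C

Net heat exchanged in the isolated system is zero:
warm ice to 0 °C: 16.5·2.09·(0 − (-12.8)) = 441.41; latent heat to melt: 16.5·334 = 5511; warm the meltwater: 68.97 T; water: 1274.9(T − 36.8)
1343.9 T = 46916 − 5952.4 = 40964
T ≈ 30.48 °C. Since T > 0 °C, the all-ice-melts assumption holds.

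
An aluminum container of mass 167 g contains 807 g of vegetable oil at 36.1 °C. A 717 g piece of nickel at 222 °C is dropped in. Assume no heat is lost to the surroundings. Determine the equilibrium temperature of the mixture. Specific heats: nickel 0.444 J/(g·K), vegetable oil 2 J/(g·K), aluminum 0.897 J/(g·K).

T_f ≈ 64.5 °C

Setting the total heat transfer to zero:
717×0.444×(T − 222) + 807×2×(T − 36.1) + 167×0.897×(T − 36.1) = 0
318.35(T − 222) + 1614(T − 36.1) + 149.8(T − 36.1) = 0
(318.35 + 1614 + 149.8) T = 318.35×222 + 1614×36.1 + 149.8×36.1
T ≈ 64.52 °C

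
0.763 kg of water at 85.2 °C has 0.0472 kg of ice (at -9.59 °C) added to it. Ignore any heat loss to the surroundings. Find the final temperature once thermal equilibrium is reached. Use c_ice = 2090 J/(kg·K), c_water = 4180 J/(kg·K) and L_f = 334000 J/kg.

Energy balance with sensible and latent terms:
ice -9.59→0 °C: 0.0472×2090×9.59 = 946.03; latent heat to melt: 0.0472×334000 = 15765; meltwater 0→T: 0.0472×4180×T = 197.3 T; water: 3189.3(T − 85.2)
3386.6 T = 271732 − 16711 = 255021
T ≈ 75.30 °C (positive, so assuming full melt was valid).

T_f ≈ 75.3 °C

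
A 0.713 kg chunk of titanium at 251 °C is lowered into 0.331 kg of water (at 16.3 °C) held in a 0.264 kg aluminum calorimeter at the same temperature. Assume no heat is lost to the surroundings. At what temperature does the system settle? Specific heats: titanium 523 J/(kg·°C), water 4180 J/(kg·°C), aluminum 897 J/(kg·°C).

T_f ≈ 60.2 °C

Heat gained plus heat lost sum to zero:
0.713×523×(T − 251) + 0.331×4180×(T − 16.3) + 0.264×897×(T − 16.3) = 0
(372.9 + 1383.6 + 236.81) T = 372.9×251 + 1383.6×16.3 + 236.81×16.3
T = 120010/1993.3 ≈ 60.21 °C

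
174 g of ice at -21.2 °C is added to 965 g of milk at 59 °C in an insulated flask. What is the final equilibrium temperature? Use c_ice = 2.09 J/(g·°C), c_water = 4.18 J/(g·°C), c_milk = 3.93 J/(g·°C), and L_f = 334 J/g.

T_f ≈ 34.9 °C

Sum of m c ΔT and latent-heat terms is zero:
warm ice to 0 °C: 174·2.09·(0 − (-21.2)) = 7709.6; fusion: m_ice L_f = 174·334 = 58116; warm the meltwater: 727.32 T; milk: 3792.5(T − 59)
4519.8 T = 223755 − 65826 = 157929
T ≈ 34.94 °C — above 0 °C, consistent with complete melting.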